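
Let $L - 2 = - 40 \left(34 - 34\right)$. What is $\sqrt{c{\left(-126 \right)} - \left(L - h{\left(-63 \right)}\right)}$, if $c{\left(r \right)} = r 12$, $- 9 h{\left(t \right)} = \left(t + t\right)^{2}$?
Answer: $i \sqrt{3278} \approx 57.254 i$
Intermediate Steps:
$h{\left(t \right)} = - \frac{4 t^{2}}{9}$ ($h{\left(t \right)} = - \frac{\left(t + t\right)^{2}}{9} = - \frac{\left(2 t\right)^{2}}{9} = - \frac{4 t^{2}}{9}$)
$c{\left(r \right)} = 12 r$
$L = 2$ ($L = 2 - 40 \left(34 - 34\right) = 2 - 0 = 2 + 0 = 2$)
$\sqrt{c{\left(-126 \right)} - \left(L - h{\left(-63 \right)}\right)} = \sqrt{12 \left(-126\right) - \left(2 + \frac{4 \left(-63\right)^{2}}{9}\right)} = \sqrt{-1512 - 1766} = \sqrt{-3278} = i \sqrt{3278}$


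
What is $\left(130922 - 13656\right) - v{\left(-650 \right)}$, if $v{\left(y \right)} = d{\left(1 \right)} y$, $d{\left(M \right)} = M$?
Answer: $117916$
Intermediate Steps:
$v{\left(y \right)} = y$ ($v{\left(y \right)} = 1 y = y$)
$\left(130922 - 13656\right) - v{\left(-650 \right)} = \left(130922 - 13656\right) - -650 = 117266 + 650 = 117916$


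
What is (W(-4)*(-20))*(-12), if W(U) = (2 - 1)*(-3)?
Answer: -720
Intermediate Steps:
W(U) = -3 (W(U) = 1*(-3) = -3)
(W(-4)*(-20))*(-12) = -3*(-20)*(-12) = 60*(-12) = -720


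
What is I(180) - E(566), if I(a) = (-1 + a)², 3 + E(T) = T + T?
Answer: 30912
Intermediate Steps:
E(T) = -3 + 2*T (E(T) = -3 + (T + T) = -3 + 2*T)
I(180) - E(566) = (-1 + 180)² - (-3 + 2*566) = 179² - (-3 + 1132) = 32041 - 1*1129 = 32041 - 1129 = 30912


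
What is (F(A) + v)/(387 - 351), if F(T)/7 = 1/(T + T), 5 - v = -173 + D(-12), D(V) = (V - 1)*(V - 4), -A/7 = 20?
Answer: -1201/1440 ≈ -0.83403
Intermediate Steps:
A = -140 (A = -7*20 = -140)
D(V) = (-1 + V)*(-4 + V)
v = -30 (v = 5 - (-173 + (4 + (-12)² - 5*(-12))) = 5 - (-173 + (4 + 144 + 60)) = 5 - (-173 + 208) = 5 - 1*35 = 5 - 35 = -30)
F(T) = 7/(2*T) (F(T) = 7/(T + T) = 7/((2*T)) = 7*(1/(2*T)) = 7/(2*T))
(F(A) + v)/(387 - 351) = ((7/2)/(-140) - 30)/(387 - 351) = ((7/2)*(-1/140) - 30)/36 = (-1/40 - 30)*(1/36) = -1201/40*1/36 = -1201/1440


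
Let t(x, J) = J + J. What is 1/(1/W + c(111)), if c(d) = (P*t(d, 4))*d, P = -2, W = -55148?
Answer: -55148/97942849 ≈ -0.00056306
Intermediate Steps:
t(x, J) = 2*J
c(d) = -16*d (c(d) = (-4*4)*d = (-2*8)*d = -16*d)
1/(1/W + c(111)) = 1/(1/(-55148) - 16*111) = 1/(-1/55148 - 1776) = 1/(-97942849/55148) = -55148/97942849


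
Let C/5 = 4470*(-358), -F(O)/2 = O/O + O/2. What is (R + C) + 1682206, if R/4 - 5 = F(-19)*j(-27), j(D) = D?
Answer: -6320910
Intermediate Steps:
F(O) = -2 - O (F(O) = -2*(O/O + O/2) = -2*(1 + O*(1/2)) = -2*(1 + O/2) = -2 - O)
C = -8001300 (C = 5*(4470*(-358)) = 5*(-1600260) = -8001300)
R = -1816 (R = 20 + 4*((-2 - 1*(-19))*(-27)) = 20 + 4*((-2 + 19)*(-27)) = 20 + 4*(17*(-27)) = 20 + 4*(-459) = 20 - 1836 = -1816)
(R + C) + 1682206 = (-1816 - 8001300) + 1682206 = -8003116 + 1682206 = -6320910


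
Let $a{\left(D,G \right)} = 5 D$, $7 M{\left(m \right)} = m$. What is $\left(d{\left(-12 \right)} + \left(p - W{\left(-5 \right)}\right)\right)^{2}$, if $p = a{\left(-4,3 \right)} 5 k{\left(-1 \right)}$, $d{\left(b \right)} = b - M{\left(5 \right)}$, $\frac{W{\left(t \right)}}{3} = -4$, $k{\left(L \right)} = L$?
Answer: $\frac{483025}{49} \approx 9857.7$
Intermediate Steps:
$M{\left(m \right)} = \frac{m}{7}$
$W{\left(t \right)} = -12$ ($W{\left(t \right)} = 3 \left(-4\right) = -12$)
$d{\left(b \right)} = - \frac{5}{7} + b$ ($d{\left(b \right)} = b - \frac{1}{7} \cdot 5 = b - \frac{5}{7} = - \frac{5}{7} + b$)
$p = 100$ ($p = 5 \left(-4\right) 5 \left(-1\right) = \left(-20\right) 5 \left(-1\right) = \left(-100\right) \left(-1\right) = 100$)
$\left(d{\left(-12 \right)} + \left(p - W{\left(-5 \right)}\right)\right)^{2} = \left(\left(- \frac{5}{7} - 12\right) + \left(100 - -12\right)\right)^{2} = \left(- \frac{89}{7} + \left(100 + 12\right)\right)^{2} = \left(- \frac{89}{7} + 112\right)^{2} = \left(\frac{695}{7}\right)^{2} = \frac{483025}{49}$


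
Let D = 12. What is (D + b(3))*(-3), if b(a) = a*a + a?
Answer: -72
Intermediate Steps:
b(a) = a + a² (b(a) = a² + a = a + a²)
(D + b(3))*(-3) = (12 + 3*(1 + 3))*(-3) = (12 + 3*4)*(-3) = (12 + 12)*(-3) = 24*(-3) = -72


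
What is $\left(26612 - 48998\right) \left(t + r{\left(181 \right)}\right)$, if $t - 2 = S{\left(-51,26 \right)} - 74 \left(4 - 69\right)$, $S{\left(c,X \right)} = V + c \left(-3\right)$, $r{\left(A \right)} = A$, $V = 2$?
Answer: $-115243128$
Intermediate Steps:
$S{\left(c,X \right)} = 2 - 3 c$ ($S{\left(c,X \right)} = 2 + c \left(-3\right) = 2 - 3 c$)
$t = 4967$ ($t = 2 + \left(\left(2 - -153\right) - 74 \left(4 - 69\right)\right) = 2 + \left(\left(2 + 153\right) - -4810\right) = 2 + \left(155 + 4810\right) = 2 + 4965 = 4967$)
$\left(26612 - 48998\right) \left(t + r{\left(181 \right)}\right) = \left(26612 - 48998\right) \left(4967 + 181\right) = \left(-22386\right) 5148 = -115243128$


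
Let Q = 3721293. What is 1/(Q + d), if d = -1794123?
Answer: 1/1927170 ≈ 5.1890e-7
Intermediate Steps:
1/(Q + d) = 1/(3721293 - 1794123) = 1/1927170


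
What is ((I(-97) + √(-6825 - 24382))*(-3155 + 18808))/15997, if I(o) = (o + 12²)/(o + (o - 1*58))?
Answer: -735691/4031244 + 15653*I*√31207/15997 ≈ -0.1825 + 172.86*I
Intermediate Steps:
I(o) = (144 + o)/(-58 + 2*o) (I(o) = (o + 144)/(o + (o - 58)) = (144 + o)/(o + (-58 + o)) = (144 + o)/(-58 + 2*o))
((I(-97) + √(-6825 - 24382))*(-3155 + 18808))/15997 = (((144 - 97)/(2*(-29 - 97)) + √(-6825 - 24382))*(-3155 + 18808))/15997 = (((½)*47/(-126) + √(-31207))*15653)*(1/15997) = (((½)*(-1/126)*47 + I*√31207)*15653)*(1/15997) = ((-47/252 + I*√31207)*15653)*(1/15997) = (-735691/252 + 15653*I*√31207)*(1/15997) = -735691/4031244 + 15653*I*√31207/15997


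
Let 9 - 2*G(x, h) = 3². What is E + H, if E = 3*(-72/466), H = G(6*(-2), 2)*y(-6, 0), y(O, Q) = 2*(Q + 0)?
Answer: -108/233 ≈ -0.46352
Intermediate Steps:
G(x, h) = 0 (G(x, h) = 9/2 - ½*3² = 9/2 - ½*9 = 9/2 - 9/2 = 0)
y(O, Q) = 2*Q
H = 0 (H = 0*(2*0) = 0*0 = 0)
E = -108/233 (E = 3*(-72*1/466) = 3*(-36/233) = -108/233 ≈ -0.46352)
E + H = -108/233 + 0 = -108/233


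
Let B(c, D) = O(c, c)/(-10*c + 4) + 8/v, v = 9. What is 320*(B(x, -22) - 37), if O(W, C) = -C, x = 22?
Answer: -311120/27 ≈ -11523.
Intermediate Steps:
B(c, D) = 8/9 - c/(4 - 10*c) (B(c, D) = (-c)/(-10*c + 4) + 8/9 = (-c)/(4 - 10*c) + 8*(⅑) = -c/(4 - 10*c) + 8/9 = 8/9 - c/(4 - 10*c))
320*(B(x, -22) - 37) = 320*((-32 + 89*22)/(18*(-2 + 5*22)) - 37) = 320*((-32 + 1958)/(18*(-2 + 110)) - 37) = 320*((1/18)*1926/108 - 37) = 320*((1/18)*(1/108)*1926 - 37) = 320*(107/108 - 37) = 320*(-3889/108) = -311120/27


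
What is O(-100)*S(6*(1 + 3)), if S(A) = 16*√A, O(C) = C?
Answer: -3200*√6 ≈ -7838.4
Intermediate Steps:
O(-100)*S(6*(1 + 3)) = -1600*√(6*(1 + 3)) = -1600*√(6*4) = -1600*√24 = -1600*2*√6 = -3200*√6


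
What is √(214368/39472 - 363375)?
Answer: I*√2211499537509/2467 ≈ 602.8*I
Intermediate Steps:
√(214368/39472 - 363375) = √(214368*(1/39472) - 363375) = √(13398/2467 - 363375) = √(-896432727/2467) = I*√2211499537509/2467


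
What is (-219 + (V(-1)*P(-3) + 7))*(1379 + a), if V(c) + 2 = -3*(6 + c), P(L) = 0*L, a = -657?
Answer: -153064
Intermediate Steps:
P(L) = 0
V(c) = -20 - 3*c (V(c) = -2 - 3*(6 + c) = -2 + (-18 - 3*c) = -20 - 3*c)
(-219 + (V(-1)*P(-3) + 7))*(1379 + a) = (-219 + ((-20 - 3*(-1))*0 + 7))*(1379 - 657) = (-219 + ((-20 + 3)*0 + 7))*722 = (-219 + (-17*0 + 7))*722 = (-219 + (0 + 7))*722 = (-219 + 7)*722 = -212*722 = -153064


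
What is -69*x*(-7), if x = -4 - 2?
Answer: -2898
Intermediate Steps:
x = -6
-69*x*(-7) = -69*(-6)*(-7) = 414*(-7) = -2898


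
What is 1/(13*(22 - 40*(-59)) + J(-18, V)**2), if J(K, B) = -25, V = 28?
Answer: 1/31591 ≈ 3.1655e-5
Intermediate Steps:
1/(13*(22 - 40*(-59)) + J(-18, V)**2) = 1/(13*(22 - 40*(-59)) + (-25)**2) = 1/(13*(22 + 2360) + 625) = 1/(13*2382 + 625) = 1/(30966 + 625) = 1/31591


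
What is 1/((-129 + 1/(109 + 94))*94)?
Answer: -203/2461484 ≈ -8.2471e-5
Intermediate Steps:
1/((-129 + 1/(109 + 94))*94) = 1/((-129 + 1/203)*94) = 1/(-26186/203*94) = 1/(-2461484/203) = -203/2461484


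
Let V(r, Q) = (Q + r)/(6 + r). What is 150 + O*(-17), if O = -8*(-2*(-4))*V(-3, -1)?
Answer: -3902/3 ≈ -1300.7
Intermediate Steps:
V(r, Q) = (Q + r)/(6 + r)
O = 256/3 (O = -8*(-2*(-4))*(-1 - 3)/(6 - 3) = -64*-4/3 = -64*(⅓)*(-4) = -64*(-4)/3 = -8*(-32/3) = 256/3 ≈ 85.333)
150 + O*(-17) = 150 + (256/3)*(-17) = 150 - 4352/3 = -3902/3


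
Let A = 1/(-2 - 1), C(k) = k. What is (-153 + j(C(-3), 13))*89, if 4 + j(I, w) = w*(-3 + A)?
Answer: -53489/3 ≈ -17830.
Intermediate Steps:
A = -⅓ (A = 1/(-3) = -⅓ ≈ -0.33333)
j(I, w) = -4 - 10*w/3 (j(I, w) = -4 + w*(-3 - ⅓) = -4 + w*(-10/3) = -4 - 10*w/3)
(-153 + j(C(-3), 13))*89 = (-153 + (-4 - 10/3*13))*89 = (-153 + (-4 - 130/3))*89 = (-153 - 142/3)*89 = -601/3*89 = -53489/3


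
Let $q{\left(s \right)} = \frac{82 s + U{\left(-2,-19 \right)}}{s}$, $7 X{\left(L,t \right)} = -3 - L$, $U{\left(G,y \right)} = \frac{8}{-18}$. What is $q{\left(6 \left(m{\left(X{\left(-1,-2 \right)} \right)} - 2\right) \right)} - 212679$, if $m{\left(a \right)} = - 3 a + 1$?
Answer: $- \frac{5740105}{27} \approx -2.126 \cdot 10^{5}$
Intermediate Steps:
$U{\left(G,y \right)} = - \frac{4}{9}$ ($U{\left(G,y \right)} = 8 \left(- \frac{1}{18}\right) = - \frac{4}{9}$)
$X{\left(L,t \right)} = - \frac{3}{7} - \frac{L}{7}$ ($X{\left(L,t \right)} = \frac{-3 - L}{7} = - \frac{3}{7} - \frac{L}{7}$)
$m{\left(a \right)} = 1 - 3 a$
$q{\left(s \right)} = \frac{- \frac{4}{9} + 82 s}{s}$ ($q{\left(s \right)} = \frac{82 s - \frac{4}{9}}{s} = \frac{- \frac{4}{9} + 82 s}{s}$)
$q{\left(6 \left(m{\left(X{\left(-1,-2 \right)} \right)} - 2\right) \right)} - 212679 = \left(82 - \frac{4}{9 \cdot 6 \left(\left(1 - 3 \left(- \frac{3}{7} - - \frac{1}{7}\right)\right) - 2\right)}\right) - 212679 = \left(82 - \frac{4}{9 \cdot 6 \left(\left(1 - 3 \left(- \frac{3}{7} + \frac{1}{7}\right)\right) - 2\right)}\right) - 212679 = \left(82 - \frac{4}{9 \cdot 6 \left(\left(1 - - \frac{6}{7}\right) - 2\right)}\right) - 212679 = \left(82 - \frac{4}{9 \cdot 6 \left(\left(1 + \frac{6}{7}\right) - 2\right)}\right) - 212679 = \left(82 - \frac{4}{9 \cdot 6 \left(\frac{13}{7} - 2\right)}\right) - 212679 = \left(82 - \frac{4}{9 \cdot 6 \left(- \frac{1}{7}\right)}\right) - 212679 = \left(82 - \frac{4}{9 \left(- \frac{6}{7}\right)}\right) - 212679 = \left(82 - - \frac{14}{27}\right) - 212679 = \left(82 + \frac{14}{27}\right) - 212679 = \frac{2228}{27} - 212679 = - \frac{5740105}{27}$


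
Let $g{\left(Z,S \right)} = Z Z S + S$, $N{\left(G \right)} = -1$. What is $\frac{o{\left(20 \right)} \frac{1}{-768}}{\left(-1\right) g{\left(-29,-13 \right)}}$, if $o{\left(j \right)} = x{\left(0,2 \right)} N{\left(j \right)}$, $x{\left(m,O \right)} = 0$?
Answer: $0$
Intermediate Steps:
$g{\left(Z,S \right)} = S + S Z^{2}$ ($g{\left(Z,S \right)} = Z^{2} S + S = S Z^{2} + S = S + S Z^{2}$)
$o{\left(j \right)} = 0$ ($o{\left(j \right)} = 0 \left(-1\right) = 0$)
$\frac{o{\left(20 \right)} \frac{1}{-768}}{\left(-1\right) g{\left(-29,-13 \right)}} = \frac{0 \frac{1}{-768}}{\left(-1\right) \left(- 13 \left(1 + \left(-29\right)^{2}\right)\right)} = \frac{0 \left(- \frac{1}{768}\right)}{\left(-1\right) \left(- 13 \left(1 + 841\right)\right)} = \frac{0}{\left(-1\right) \left(\left(-13\right) 842\right)} = \frac{0}{\left(-1\right) \left(-10946\right)} = \frac{0}{10946} = 0 \cdot \frac{1}{10946} = 0$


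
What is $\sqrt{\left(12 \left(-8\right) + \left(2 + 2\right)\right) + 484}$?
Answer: $14 \sqrt{2} \approx 19.799$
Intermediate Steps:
$\sqrt{\left(12 \left(-8\right) + \left(2 + 2\right)\right) + 484} = \sqrt{\left(-96 + 4\right) + 484} = \sqrt{-92 + 484} = \sqrt{392} = 14 \sqrt{2}$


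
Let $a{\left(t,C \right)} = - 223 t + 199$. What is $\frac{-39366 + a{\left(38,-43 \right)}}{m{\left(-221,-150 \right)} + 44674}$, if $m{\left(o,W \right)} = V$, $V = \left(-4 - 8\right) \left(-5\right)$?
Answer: $- \frac{47641}{44734} \approx -1.065$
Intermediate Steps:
$V = 60$ ($V = \left(-4 - 8\right) \left(-5\right) = \left(-12\right) \left(-5\right) = 60$)
$m{\left(o,W \right)} = 60$
$a{\left(t,C \right)} = 199 - 223 t$
$\frac{-39366 + a{\left(38,-43 \right)}}{m{\left(-221,-150 \right)} + 44674} = \frac{-39366 + \left(199 - 8474\right)}{60 + 44674} = \frac{-39366 + \left(199 - 8474\right)}{44734} = \left(-39366 - 8275\right) \frac{1}{44734} = \left(-47641\right) \frac{1}{44734} = - \frac{47641}{44734}$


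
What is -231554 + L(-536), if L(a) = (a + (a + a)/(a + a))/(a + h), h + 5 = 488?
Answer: -12271827/53 ≈ -2.3154e+5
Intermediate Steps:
h = 483 (h = -5 + 488 = 483)
L(a) = (1 + a)/(483 + a) (L(a) = (a + (a + a)/(a + a))/(a + 483) = (a + (2*a)/((2*a)))/(483 + a) = (a + (2*a)*(1/(2*a)))/(483 + a) = (a + 1)/(483 + a) = (1 + a)/(483 + a))
-231554 + L(-536) = -231554 + (1 - 536)/(483 - 536) = -231554 - 535/(-53) = -231554 - 1/53*(-535) = -231554 + 535/53 = -12271827/53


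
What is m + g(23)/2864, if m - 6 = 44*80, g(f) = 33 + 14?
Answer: 10098511/2864 ≈ 3526.0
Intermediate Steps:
g(f) = 47
m = 3526 (m = 6 + 44*80 = 6 + 3520 = 3526)
m + g(23)/2864 = 3526 + 47/2864 = 10098511/2864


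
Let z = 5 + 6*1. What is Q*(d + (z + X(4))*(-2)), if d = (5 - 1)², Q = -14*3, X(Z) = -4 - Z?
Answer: -420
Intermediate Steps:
z = 11 (z = 5 + 6 = 11)
Q = -42
d = 16 (d = 4² = 16)
Q*(d + (z + X(4))*(-2)) = -42*(16 + (11 + (-4 - 1*4))*(-2)) = -42*(16 + (11 + (-4 - 4))*(-2)) = -42*(16 + (11 - 8)*(-2)) = -42*(16 + 3*(-2)) = -42*(16 - 6) = -42*10 = -420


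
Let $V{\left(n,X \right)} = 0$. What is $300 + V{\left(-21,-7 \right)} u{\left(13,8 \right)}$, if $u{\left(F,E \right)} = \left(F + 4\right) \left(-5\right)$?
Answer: $300$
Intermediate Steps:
$u{\left(F,E \right)} = -20 - 5 F$ ($u{\left(F,E \right)} = \left(4 + F\right) \left(-5\right) = -20 - 5 F$)
$300 + V{\left(-21,-7 \right)} u{\left(13,8 \right)} = 300 + 0 \left(-20 - 65\right) = 300 + 0 \left(-85\right) = 300 + 0 = 300$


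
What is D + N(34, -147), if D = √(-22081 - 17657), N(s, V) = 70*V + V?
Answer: -10437 + I*√39738 ≈ -10437.0 + 199.34*I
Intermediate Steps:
N(s, V) = 71*V
D = I*√39738 (D = √(-39738) = I*√39738 ≈ 199.34*I)
D + N(34, -147) = I*√39738 + 71*(-147) = I*√39738 - 10437 = -10437 + I*√39738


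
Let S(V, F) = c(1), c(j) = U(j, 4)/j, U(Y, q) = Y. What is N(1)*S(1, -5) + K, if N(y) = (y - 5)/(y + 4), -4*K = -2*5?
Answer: 17/10 ≈ 1.7000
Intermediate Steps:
K = 5/2 (K = -(-1)*5/2 = -1/4*(-10) = 5/2 ≈ 2.5000)
N(y) = (-5 + y)/(4 + y)
c(j) = 1 (c(j) = j/j = 1)
S(V, F) = 1
N(1)*S(1, -5) + K = ((-5 + 1)/(4 + 1))*1 + 5/2 = (-4/5)*1 + 5/2 = ((1/5)*(-4))*1 + 5/2 = -4/5*1 + 5/2 = -4/5 + 5/2 = 17/10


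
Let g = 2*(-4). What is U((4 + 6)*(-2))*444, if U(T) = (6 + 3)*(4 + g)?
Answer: -15984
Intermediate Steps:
g = -8
U(T) = -36 (U(T) = (6 + 3)*(4 - 8) = 9*(-4) = -36)
U((4 + 6)*(-2))*444 = -36*444 = -15984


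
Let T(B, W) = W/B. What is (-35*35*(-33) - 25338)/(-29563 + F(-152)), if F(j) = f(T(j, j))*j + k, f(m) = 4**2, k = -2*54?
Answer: -5029/10701 ≈ -0.46996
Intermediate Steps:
k = -108
f(m) = 16
F(j) = -108 + 16*j (F(j) = 16*j - 108 = -108 + 16*j)
(-35*35*(-33) - 25338)/(-29563 + F(-152)) = (-35*35*(-33) - 25338)/(-29563 + (-108 + 16*(-152))) = (-1225*(-33) - 25338)/(-29563 + (-108 - 2432)) = (40425 - 25338)/(-29563 - 2540) = 15087/(-32103) = 15087*(-1/32103) = -5029/10701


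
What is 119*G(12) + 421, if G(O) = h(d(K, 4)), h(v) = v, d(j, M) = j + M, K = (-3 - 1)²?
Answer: 2801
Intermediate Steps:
K = 16 (K = (-4)² = 16)
d(j, M) = M + j
G(O) = 20 (G(O) = 4 + 16 = 20)
119*G(12) + 421 = 119*20 + 421 = 2380 + 421 = 2801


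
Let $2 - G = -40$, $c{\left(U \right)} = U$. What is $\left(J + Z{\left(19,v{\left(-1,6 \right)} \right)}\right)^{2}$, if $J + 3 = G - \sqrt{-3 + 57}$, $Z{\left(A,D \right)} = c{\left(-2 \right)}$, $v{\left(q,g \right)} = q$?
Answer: $1423 - 222 \sqrt{6} \approx 879.21$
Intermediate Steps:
$G = 42$ ($G = 2 - -40 = 2 + 40 = 42$)
$Z{\left(A,D \right)} = -2$
$J = 39 - 3 \sqrt{6}$ ($J = -3 + \left(42 - \sqrt{-3 + 57}\right) = -3 + \left(42 - \sqrt{54}\right) = -3 + \left(42 - 3 \sqrt{6}\right) = 39 - 3 \sqrt{6} \approx 31.652$)
$\left(J + Z{\left(19,v{\left(-1,6 \right)} \right)}\right)^{2} = \left(\left(39 - 3 \sqrt{6}\right) - 2\right)^{2} = \left(37 - 3 \sqrt{6}\right)^{2}$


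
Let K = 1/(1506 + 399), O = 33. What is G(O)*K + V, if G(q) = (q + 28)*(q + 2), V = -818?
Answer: -311231/381 ≈ -816.88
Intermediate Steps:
G(q) = (2 + q)*(28 + q) (G(q) = (28 + q)*(2 + q) = (2 + q)*(28 + q))
K = 1/1905 ≈ 0.00052493
G(O)*K + V = (56 + 33**2 + 30*33)*(1/1905) - 818 = (56 + 1089 + 990)*(1/1905) - 818 = 2135*(1/1905) - 818 = 427/381 - 818 = -311231/381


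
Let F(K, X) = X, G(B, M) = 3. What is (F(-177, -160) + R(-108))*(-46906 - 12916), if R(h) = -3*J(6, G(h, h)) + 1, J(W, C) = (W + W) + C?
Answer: 12203688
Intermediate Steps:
J(W, C) = C + 2*W (J(W, C) = 2*W + C = C + 2*W)
R(h) = -44 (R(h) = -3*(3 + 2*6) + 1 = -3*(3 + 12) + 1 = -3*15 + 1 = -45 + 1 = -44)
(F(-177, -160) + R(-108))*(-46906 - 12916) = (-160 - 44)*(-46906 - 12916) = -204*(-59822) = 12203688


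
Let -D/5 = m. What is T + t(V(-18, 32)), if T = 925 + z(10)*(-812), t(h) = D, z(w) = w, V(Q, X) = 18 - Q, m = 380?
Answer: -9095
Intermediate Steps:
D = -1900 (D = -5*380 = -1900)
t(h) = -1900
T = -7195 (T = 925 + 10*(-812) = 925 - 8120 = -7195)
T + t(V(-18, 32)) = -7195 - 1900 = -9095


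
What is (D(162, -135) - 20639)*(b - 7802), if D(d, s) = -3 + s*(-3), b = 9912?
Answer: -42700070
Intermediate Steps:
D(d, s) = -3 - 3*s
(D(162, -135) - 20639)*(b - 7802) = ((-3 - 3*(-135)) - 20639)*(9912 - 7802) = ((-3 + 405) - 20639)*2110 = (402 - 20639)*2110 = -20237*2110 = -42700070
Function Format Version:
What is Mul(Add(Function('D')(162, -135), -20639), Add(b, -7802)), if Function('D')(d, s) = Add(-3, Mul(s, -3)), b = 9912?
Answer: -42700070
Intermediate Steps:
Function('D')(d, s) = Add(-3, Mul(-3, s))
Mul(Add(Function('D')(162, -135), -20639), Add(b, -7802)) = Mul(Add(Add(-3, Mul(-3, -135)), -20639), Add(9912, -7802)) = Mul(Add(Add(-3, 405), -20639), 2110) = Mul(Add(402, -20639), 2110) = Mul(-20237, 2110) = -42700070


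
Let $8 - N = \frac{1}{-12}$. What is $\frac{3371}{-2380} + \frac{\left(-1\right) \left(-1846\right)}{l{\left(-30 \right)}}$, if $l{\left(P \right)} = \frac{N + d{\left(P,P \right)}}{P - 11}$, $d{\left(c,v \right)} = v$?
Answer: $\frac{2160705587}{625940} \approx 3451.9$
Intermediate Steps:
$N = \frac{97}{12}$ ($N = 8 - \frac{1}{-12} = 8 - - \frac{1}{12} = 8 + \frac{1}{12} = \frac{97}{12} \approx 8.0833$)
$l{\left(P \right)} = \frac{\frac{97}{12} + P}{-11 + P}$ ($l{\left(P \right)} = \frac{\frac{97}{12} + P}{P - 11} = \frac{\frac{97}{12} + P}{-11 + P}$)
$\frac{3371}{-2380} + \frac{\left(-1\right) \left(-1846\right)}{l{\left(-30 \right)}} = \frac{3371}{-2380} + \frac{\left(-1\right) \left(-1846\right)}{\frac{1}{-11 - 30} \left(\frac{97}{12} - 30\right)} = 3371 \left(- \frac{1}{2380}\right) + \frac{1846}{\frac{1}{-41} \left(- \frac{263}{12}\right)} = - \frac{3371}{2380} + \frac{1846}{\left(- \frac{1}{41}\right) \left(- \frac{263}{12}\right)} = - \frac{3371}{2380} + \frac{1846}{\frac{263}{492}} = - \frac{3371}{2380} + 1846 \cdot \frac{492}{263} = - \frac{3371}{2380} + \frac{908232}{263} = \frac{2160705587}{625940}$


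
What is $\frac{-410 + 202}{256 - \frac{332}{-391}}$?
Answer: $- \frac{20332}{25107} \approx -0.80981$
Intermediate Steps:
$\frac{-410 + 202}{256 - \frac{332}{-391}} = \frac{1}{256 - - \frac{332}{391}} \left(-208\right) = \frac{1}{256 + \frac{332}{391}} \left(-208\right) = \frac{1}{\frac{100428}{391}} \left(-208\right) = \frac{391}{100428} \left(-208\right) = - \frac{20332}{25107}$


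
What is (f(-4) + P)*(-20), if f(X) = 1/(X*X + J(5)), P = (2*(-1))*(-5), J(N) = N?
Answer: -4220/21 ≈ -200.95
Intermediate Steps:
P = 10 (P = -2*(-5) = 10)
f(X) = 1/(5 + X²) (f(X) = 1/(X*X + 5) = 1/(X² + 5) = 1/(5 + X²))
(f(-4) + P)*(-20) = (1/(5 + (-4)²) + 10)*(-20) = (1/(5 + 16) + 10)*(-20) = (1/21 + 10)*(-20) = (211/21)*(-20) = -4220/21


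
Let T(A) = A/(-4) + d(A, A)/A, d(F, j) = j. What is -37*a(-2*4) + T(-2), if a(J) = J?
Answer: 595/2 ≈ 297.50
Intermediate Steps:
T(A) = 1 - A/4 (T(A) = A/(-4) + A/A = A*(-¼) + 1 = -A/4 + 1 = 1 - A/4)
-37*a(-2*4) + T(-2) = -(-74)*4 + (1 - ¼*(-2)) = -37*(-8) + (1 + ½) = 296 + 3/2 = 595/2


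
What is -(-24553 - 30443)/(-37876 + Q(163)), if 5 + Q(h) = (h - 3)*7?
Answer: -54996/36761 ≈ -1.4960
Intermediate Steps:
Q(h) = -26 + 7*h (Q(h) = -5 + (h - 3)*7 = -5 + (-3 + h)*7 = -5 + (-21 + 7*h) = -26 + 7*h)
-(-24553 - 30443)/(-37876 + Q(163)) = -(-24553 - 30443)/(-37876 + (-26 + 7*163)) = -(-54996)/(-37876 + (-26 + 1141)) = -(-54996)/(-37876 + 1115) = -(-54996)/(-36761) = -(-54996)*(-1)/36761 = -1*54996/36761 = -54996/36761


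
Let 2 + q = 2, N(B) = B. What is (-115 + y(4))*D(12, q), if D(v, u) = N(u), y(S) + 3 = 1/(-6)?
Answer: 0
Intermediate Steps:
y(S) = -19/6 (y(S) = -3 + 1/(-6) = -3 - 1/6 = -19/6)
q = 0 (q = -2 + 2 = 0)
D(v, u) = u
(-115 + y(4))*D(12, q) = (-115 - 19/6)*0 = -709/6*0 = 0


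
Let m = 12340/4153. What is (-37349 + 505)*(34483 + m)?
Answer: -5276806485716/4153 ≈ -1.2706e+9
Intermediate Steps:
m = 12340/4153 (m = 12340*(1/4153) = 12340/4153 ≈ 2.9713)
(-37349 + 505)*(34483 + m) = (-37349 + 505)*(34483 + 12340/4153) = -36844*143220239/4153 = -5276806485716/4153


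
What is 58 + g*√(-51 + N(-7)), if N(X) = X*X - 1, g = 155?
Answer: 58 + 155*I*√3 ≈ 58.0 + 268.47*I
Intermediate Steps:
N(X) = -1 + X² (N(X) = X² - 1 = -1 + X²)
58 + g*√(-51 + N(-7)) = 58 + 155*√(-51 + (-1 + (-7)²)) = 58 + 155*√(-51 + (-1 + 49)) = 58 + 155*√(-51 + 48) = 58 + 155*√(-3) = 58 + 155*(I*√3) = 58 + 155*I*√3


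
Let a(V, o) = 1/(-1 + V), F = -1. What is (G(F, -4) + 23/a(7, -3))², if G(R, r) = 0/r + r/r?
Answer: 19321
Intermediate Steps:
G(R, r) = 1 (G(R, r) = 0 + 1 = 1)
(G(F, -4) + 23/a(7, -3))² = (1 + 23/(1/(-1 + 7)))² = (1 + 23/(1/6))² = (1 + 23/(⅙))² = (1 + 23*6)² = (1 + 138)² = 139² = 19321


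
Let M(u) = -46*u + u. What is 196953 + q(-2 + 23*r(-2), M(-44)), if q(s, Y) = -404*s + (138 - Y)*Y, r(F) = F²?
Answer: -3486567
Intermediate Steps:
M(u) = -45*u
q(s, Y) = -404*s + Y*(138 - Y)
196953 + q(-2 + 23*r(-2), M(-44)) = 196953 + (-(-45*(-44))² - 404*(-2 + 23*(-2)²) + 138*(-45*(-44))) = 196953 + (-1*1980² - 404*(-2 + 23*4) + 138*1980) = 196953 + (-1*3920400 - 404*(-2 + 92) + 273240) = 196953 + (-3920400 - 404*90 + 273240) = 196953 + (-3920400 - 36360 + 273240) = 196953 - 3683520 = -3486567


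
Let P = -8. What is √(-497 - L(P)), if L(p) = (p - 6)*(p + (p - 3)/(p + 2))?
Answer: 5*I*√210/3 ≈ 24.152*I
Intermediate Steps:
L(p) = (-6 + p)*(p + (-3 + p)/(2 + p))
√(-497 - L(P)) = √(-497 - (18 + (-8)³ - 21*(-8) - 3*(-8)²)/(2 - 8)) = √(-497 - (18 - 512 + 168 - 3*64)/(-6)) = √(-497 - (-1)*(18 - 512 + 168 - 192)/6) = √(-497 - (-1)*(-518)/6) = √(-497 - 1*259/3) = √(-497 - 259/3) = √(-1750/3) = 5*I*√210/3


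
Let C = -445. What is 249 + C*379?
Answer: -168406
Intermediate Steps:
249 + C*379 = 249 - 445*379 = 249 - 168655 = -168406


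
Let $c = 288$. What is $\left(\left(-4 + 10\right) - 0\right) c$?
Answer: $1728$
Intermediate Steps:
$\left(\left(-4 + 10\right) - 0\right) c = \left(\left(-4 + 10\right) - 0\right) 288 = \left(6 + 0\right) 288 = 6 \cdot 288 = 1728$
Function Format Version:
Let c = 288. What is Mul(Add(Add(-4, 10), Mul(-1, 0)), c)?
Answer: 1728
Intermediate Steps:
Mul(Add(Add(-4, 10), Mul(-1, 0)), c) = Mul(Add(Add(-4, 10), Mul(-1, 0)), 288) = Mul(Add(6, 0), 288) = Mul(6, 288) = 1728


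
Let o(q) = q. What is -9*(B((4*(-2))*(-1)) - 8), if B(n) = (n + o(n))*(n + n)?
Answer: -2232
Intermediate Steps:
B(n) = 4*n² (B(n) = (n + n)*(n + n) = (2*n)*(2*n) = 4*n²)
-9*(B((4*(-2))*(-1)) - 8) = -9*(4*((4*(-2))*(-1))² - 8) = -9*(4*(-8*(-1))² - 8) = -9*(4*8² - 8) = -9*(4*64 - 8) = -9*(256 - 8) = -9*248 = -2232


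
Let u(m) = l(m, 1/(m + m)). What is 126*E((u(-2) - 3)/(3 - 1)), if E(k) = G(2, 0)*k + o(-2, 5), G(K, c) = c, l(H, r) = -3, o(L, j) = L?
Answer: -252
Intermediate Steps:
u(m) = -3
E(k) = -2 (E(k) = 0*k - 2 = 0 - 2 = -2)
126*E((u(-2) - 3)/(3 - 1)) = 126*(-2) = -252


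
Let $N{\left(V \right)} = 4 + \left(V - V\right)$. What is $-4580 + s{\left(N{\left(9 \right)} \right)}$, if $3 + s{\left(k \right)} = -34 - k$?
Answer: $-4621$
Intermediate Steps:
$N{\left(V \right)} = 4$ ($N{\left(V \right)} = 4 + 0 = 4$)
$s{\left(k \right)} = -37 - k$ ($s{\left(k \right)} = -3 - \left(34 + k\right) = -37 - k$)
$-4580 + s{\left(N{\left(9 \right)} \right)} = -4580 - 41 = -4621$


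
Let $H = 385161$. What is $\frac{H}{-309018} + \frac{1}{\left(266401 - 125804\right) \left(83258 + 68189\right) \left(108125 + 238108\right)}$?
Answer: $- \frac{946512248750499790883}{759394959729520839882} \approx -1.2464$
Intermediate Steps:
$\frac{H}{-309018} + \frac{1}{\left(266401 - 125804\right) \left(83258 + 68189\right) \left(108125 + 238108\right)} = \frac{385161}{-309018} + \frac{1}{\left(266401 - 125804\right) \left(83258 + 68189\right) \left(108125 + 238108\right)} = 385161 \left(- \frac{1}{309018}\right) + \frac{1}{140597 \cdot 151447 \cdot 346233} = - \frac{128387}{103006} + \frac{1}{140597 \cdot 52435949151} = - \frac{128387}{103006} + \frac{1}{140597} \cdot \frac{1}{52435949151} = - \frac{128387}{103006} + \frac{1}{7372337142783147} = - \frac{946512248750499790883}{759394959729520839882}$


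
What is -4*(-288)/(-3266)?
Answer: -576/1633 ≈ -0.35273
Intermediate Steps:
-4*(-288)/(-3266) = 1152*(-1/3266) = -576/1633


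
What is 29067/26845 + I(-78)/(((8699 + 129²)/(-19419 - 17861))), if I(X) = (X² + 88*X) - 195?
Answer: 996427161/694135 ≈ 1435.5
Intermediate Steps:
I(X) = -195 + X² + 88*X
29067/26845 + I(-78)/(((8699 + 129²)/(-19419 - 17861))) = 29067/26845 + (-195 + (-78)² + 88*(-78))/(((8699 + 129²)/(-19419 - 17861))) = 29067*(1/26845) + (-195 + 6084 - 6864)/(((8699 + 16641)/(-37280))) = 29067/26845 - 975/(25340*(-1/37280)) = 29067/26845 - 975/(-1267/1864) = 29067/26845 - 975*(-1864/1267) = 29067/26845 + 1817400/1267 = 996427161/694135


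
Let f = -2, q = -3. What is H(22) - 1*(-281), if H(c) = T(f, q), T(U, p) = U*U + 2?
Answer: 287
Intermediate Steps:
T(U, p) = 2 + U² (T(U, p) = U² + 2 = 2 + U²)
H(c) = 6 (H(c) = 2 + (-2)² = 2 + 4 = 6)
H(22) - 1*(-281) = 6 - 1*(-281) = 6 + 281 = 287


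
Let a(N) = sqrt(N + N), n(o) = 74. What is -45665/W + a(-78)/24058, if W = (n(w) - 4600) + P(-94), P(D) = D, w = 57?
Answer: 9133/924 + I*sqrt(39)/12029 ≈ 9.8842 + 0.00051916*I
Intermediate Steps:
W = -4620 (W = (74 - 4600) - 94 = -4526 - 94 = -4620)
a(N) = sqrt(2)*sqrt(N) (a(N) = sqrt(2*N) = sqrt(2)*sqrt(N))
-45665/W + a(-78)/24058 = -45665/(-4620) + (sqrt(2)*sqrt(-78))/24058 = -45665*(-1/4620) + (sqrt(2)*(I*sqrt(78)))*(1/24058) = 9133/924 + (2*I*sqrt(39))*(1/24058) = 9133/924 + I*sqrt(39)/12029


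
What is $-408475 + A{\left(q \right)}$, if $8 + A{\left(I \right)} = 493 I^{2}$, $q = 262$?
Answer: $33433009$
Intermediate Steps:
$A{\left(I \right)} = -8 + 493 I^{2}$
$-408475 + A{\left(q \right)} = -408475 - \left(8 - 493 \cdot 262^{2}\right) = -408475 + \left(-8 + 493 \cdot 68644\right) = -408475 + \left(-8 + 33841492\right) = -408475 + 33841484 = 33433009$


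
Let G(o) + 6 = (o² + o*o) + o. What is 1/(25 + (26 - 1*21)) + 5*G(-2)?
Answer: 1/30 ≈ 0.033333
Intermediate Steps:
G(o) = -6 + o + 2*o² (G(o) = -6 + ((o² + o*o) + o) = -6 + ((o² + o²) + o) = -6 + (2*o² + o) = -6 + (o + 2*o²) = -6 + o + 2*o²)
1/(25 + (26 - 1*21)) + 5*G(-2) = 1/(25 + (26 - 1*21)) + 5*(-6 - 2 + 2*(-2)²) = 1/(25 + (26 - 21)) + 5*(-6 - 2 + 2*4) = 1/(25 + 5) + 5*(-6 - 2 + 8) = 1/30 + 5*0 = 1/30 + 0 = 1/30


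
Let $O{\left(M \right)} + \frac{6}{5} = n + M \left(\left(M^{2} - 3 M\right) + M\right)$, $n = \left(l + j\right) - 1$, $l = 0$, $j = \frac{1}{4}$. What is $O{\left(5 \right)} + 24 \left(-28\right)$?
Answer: $- \frac{11979}{20} \approx -598.95$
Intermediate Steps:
$j = \frac{1}{4} \approx 0.25$
$n = - \frac{3}{4}$ ($n = \left(0 + \frac{1}{4}\right) - 1 = \frac{1}{4} - 1 = - \frac{3}{4} \approx -0.75$)
$O{\left(M \right)} = - \frac{39}{20} + M \left(M^{2} - 2 M\right)$ ($O{\left(M \right)} = - \frac{6}{5} + \left(- \frac{3}{4} + M \left(\left(M^{2} - 3 M\right) + M\right)\right) = - \frac{6}{5} + \left(- \frac{3}{4} + M \left(M^{2} - 2 M\right)\right) = - \frac{39}{20} + M \left(M^{2} - 2 M\right)$)
$O{\left(5 \right)} + 24 \left(-28\right) = \left(- \frac{39}{20} + 5^{3} - 2 \cdot 5^{2}\right) + 24 \left(-28\right) = \left(- \frac{39}{20} + 125 - 50\right) - 672 = \frac{1461}{20} - 672 = - \frac{11979}{20}$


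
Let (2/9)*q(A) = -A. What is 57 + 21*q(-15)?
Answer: 2949/2 ≈ 1474.5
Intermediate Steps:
q(A) = -9*A/2 (q(A) = 9*(-A)/2 = -9*A/2)
57 + 21*q(-15) = 57 + 21*(-9/2*(-15)) = 57 + 21*(135/2) = 57 + 2835/2 = 2949/2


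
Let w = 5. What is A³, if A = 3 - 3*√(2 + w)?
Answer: 594 - 270*√7 ≈ -120.35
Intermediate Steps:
A = 3 - 3*√7 (A = 3 - 3*√(2 + 5) = 3 - 3*√7 ≈ -4.9373)
A³ = (3 - 3*√7)³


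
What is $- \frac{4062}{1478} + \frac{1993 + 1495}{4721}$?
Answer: $- \frac{7010719}{3488819} \approx -2.0095$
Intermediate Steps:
$- \frac{4062}{1478} + \frac{1993 + 1495}{4721} = \left(-4062\right) \frac{1}{1478} + 3488 \cdot \frac{1}{4721} = - \frac{2031}{739} + \frac{3488}{4721} = - \frac{7010719}{3488819}$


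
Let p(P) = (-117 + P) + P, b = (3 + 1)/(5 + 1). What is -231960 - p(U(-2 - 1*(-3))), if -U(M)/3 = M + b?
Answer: -231833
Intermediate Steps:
b = ⅔ (b = 4/6 = 4*(⅙) = ⅔ ≈ 0.66667)
U(M) = -2 - 3*M (U(M) = -3*(M + ⅔) = -3*(⅔ + M) = -2 - 3*M)
p(P) = -117 + 2*P
-231960 - p(U(-2 - 1*(-3))) = -231960 - (-117 + 2*(-2 - 3*(-2 - 1*(-3)))) = -231960 - (-117 + 2*(-2 - 3*(-2 + 3))) = -231960 - (-117 + 2*(-2 - 3*1)) = -231960 - (-117 + 2*(-2 - 3)) = -231960 - (-117 + 2*(-5)) = -231960 - (-117 - 10) = -231960 - 1*(-127) = -231960 + 127 = -231833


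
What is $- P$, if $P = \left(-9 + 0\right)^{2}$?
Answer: $-81$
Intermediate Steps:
$P = 81$ ($P = \left(-9\right)^{2} = 81$)
$- P = \left(-1\right) 81 = -81$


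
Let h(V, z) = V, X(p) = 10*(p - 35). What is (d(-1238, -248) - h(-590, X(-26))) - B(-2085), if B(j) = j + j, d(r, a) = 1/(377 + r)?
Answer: 4098359/861 ≈ 4760.0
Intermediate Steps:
X(p) = -350 + 10*p (X(p) = 10*(-35 + p) = -350 + 10*p)
B(j) = 2*j
(d(-1238, -248) - h(-590, X(-26))) - B(-2085) = (1/(377 - 1238) - 1*(-590)) - 2*(-2085) = (1/(-861) + 590) - 1*(-4170) = (-1/861 + 590) + 4170 = 507989/861 + 4170 = 4098359/861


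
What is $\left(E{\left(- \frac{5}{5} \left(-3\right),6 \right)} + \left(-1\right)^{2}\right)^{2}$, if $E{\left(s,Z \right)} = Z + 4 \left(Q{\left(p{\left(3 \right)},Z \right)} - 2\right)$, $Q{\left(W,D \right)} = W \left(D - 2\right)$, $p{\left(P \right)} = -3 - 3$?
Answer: $9409$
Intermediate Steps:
$p{\left(P \right)} = -6$
$Q{\left(W,D \right)} = W \left(-2 + D\right)$
$E{\left(s,Z \right)} = 40 - 23 Z$ ($E{\left(s,Z \right)} = Z + 4 \left(- 6 \left(-2 + Z\right) - 2\right) = Z + 4 \left(\left(12 - 6 Z\right) - 2\right) = Z + 4 \left(10 - 6 Z\right) = Z - \left(-40 + 24 Z\right) = 40 - 23 Z$)
$\left(E{\left(- \frac{5}{5} \left(-3\right),6 \right)} + \left(-1\right)^{2}\right)^{2} = \left(\left(40 - 138\right) + \left(-1\right)^{2}\right)^{2} = \left(\left(40 - 138\right) + 1\right)^{2} = \left(-98 + 1\right)^{2} = \left(-97\right)^{2} = 9409$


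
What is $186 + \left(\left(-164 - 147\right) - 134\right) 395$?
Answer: $-175589$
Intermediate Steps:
$186 + \left(\left(-164 - 147\right) - 134\right) 395 = 186 + \left(-311 - 134\right) 395 = 186 - 175775 = -175589$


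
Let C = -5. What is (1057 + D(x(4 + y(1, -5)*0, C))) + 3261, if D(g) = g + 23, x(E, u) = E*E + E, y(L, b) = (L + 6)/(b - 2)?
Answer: 4361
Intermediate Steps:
y(L, b) = (6 + L)/(-2 + b)
x(E, u) = E + E² (x(E, u) = E² + E = E + E²)
D(g) = 23 + g
(1057 + D(x(4 + y(1, -5)*0, C))) + 3261 = (1057 + (23 + (4 + ((6 + 1)/(-2 - 5))*0)*(1 + (4 + ((6 + 1)/(-2 - 5))*0)))) + 3261 = (1057 + (23 + (4 + (7/(-7))*0)*(1 + (4 + (7/(-7))*0)))) + 3261 = (1057 + (23 + (4 - ⅐*7*0)*(1 + (4 - ⅐*7*0)))) + 3261 = (1057 + (23 + (4 - 1*0)*(1 + (4 - 1*0)))) + 3261 = (1057 + (23 + (4 + 0)*(1 + (4 + 0)))) + 3261 = (1057 + (23 + 4*(1 + 4))) + 3261 = (1057 + (23 + 4*5)) + 3261 = (1057 + (23 + 20)) + 3261 = (1057 + 43) + 3261 = 1100 + 3261 = 4361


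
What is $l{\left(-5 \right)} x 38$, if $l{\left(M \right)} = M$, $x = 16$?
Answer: $-3040$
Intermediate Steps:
$l{\left(-5 \right)} x 38 = \left(-5\right) 16 \cdot 38 = \left(-80\right) 38 = -3040$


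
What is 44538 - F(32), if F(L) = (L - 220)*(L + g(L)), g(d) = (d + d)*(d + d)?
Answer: 820602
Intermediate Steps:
g(d) = 4*d² (g(d) = (2*d)*(2*d) = 4*d²)
F(L) = (-220 + L)*(L + 4*L²) (F(L) = (L - 220)*(L + 4*L²) = (-220 + L)*(L + 4*L²))
44538 - F(32) = 44538 - 32*(-220 - 879*32 + 4*32²) = 44538 - 32*(-220 - 28128 + 4*1024) = 44538 - 32*(-220 - 28128 + 4096) = 44538 - 32*(-24252) = 44538 - 1*(-776064) = 44538 + 776064 = 820602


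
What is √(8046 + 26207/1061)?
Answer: √9085356793/1061 ≈ 89.837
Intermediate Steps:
√(8046 + 26207/1061) = √(8563013/1061) = √9085356793/1061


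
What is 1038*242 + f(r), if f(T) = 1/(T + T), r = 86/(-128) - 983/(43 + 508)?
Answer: 21754811948/86605 ≈ 2.5120e+5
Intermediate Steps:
r = -86605/35264 (r = 86*(-1/128) - 983/551 = -43/64 - 983*1/551 = -43/64 - 983/551 = -86605/35264 ≈ -2.4559)
f(T) = 1/(2*T)
1038*242 + f(r) = 1038*242 + 1/(2*(-86605/35264)) = 251196 + (½)*(-35264/86605) = 251196 - 17632/86605 = 21754811948/86605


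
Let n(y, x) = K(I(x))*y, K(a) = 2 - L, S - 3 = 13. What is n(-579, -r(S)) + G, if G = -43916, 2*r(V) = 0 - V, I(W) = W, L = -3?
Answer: -46811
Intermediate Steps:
S = 16 (S = 3 + 13 = 16)
K(a) = 5 (K(a) = 2 - 1*(-3) = 2 + 3 = 5)
r(V) = -V/2 (r(V) = (0 - V)/2 = (-V)/2 = -V/2)
n(y, x) = 5*y
n(-579, -r(S)) + G = 5*(-579) - 43916 = -2895 - 43916 = -46811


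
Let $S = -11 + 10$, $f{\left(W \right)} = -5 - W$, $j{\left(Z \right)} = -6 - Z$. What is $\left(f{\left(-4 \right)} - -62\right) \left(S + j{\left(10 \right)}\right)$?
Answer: $-1037$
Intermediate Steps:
$S = -1$
$\left(f{\left(-4 \right)} - -62\right) \left(S + j{\left(10 \right)}\right) = \left(\left(-5 - -4\right) - -62\right) \left(-1 - 16\right) = \left(\left(-5 + 4\right) + 62\right) \left(-1 - 16\right) = \left(-1 + 62\right) \left(-1 - 16\right) = 61 \left(-17\right) = -1037$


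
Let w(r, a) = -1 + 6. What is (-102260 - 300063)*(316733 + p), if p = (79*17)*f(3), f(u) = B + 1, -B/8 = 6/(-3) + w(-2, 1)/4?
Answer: -131211209282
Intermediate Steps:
w(r, a) = 5
B = 6 (B = -8*(6/(-3) + 5/4) = -8*(6*(-1/3) + 5*(1/4)) = -8*(-2 + 5/4) = -8*(-3/4) = 6)
f(u) = 7 (f(u) = 6 + 1 = 7)
p = 9401 (p = (79*17)*7 = 1343*7 = 9401)
(-102260 - 300063)*(316733 + p) = (-102260 - 300063)*(316733 + 9401) = -402323*326134 = -131211209282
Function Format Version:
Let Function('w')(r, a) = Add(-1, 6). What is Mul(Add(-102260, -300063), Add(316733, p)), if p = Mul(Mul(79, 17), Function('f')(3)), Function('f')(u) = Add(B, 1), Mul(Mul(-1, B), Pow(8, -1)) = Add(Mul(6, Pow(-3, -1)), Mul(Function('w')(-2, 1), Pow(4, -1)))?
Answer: -131211209282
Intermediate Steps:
Function('w')(r, a) = 5
B = 6 (B = Mul(-8, Add(Mul(6, Pow(-3, -1)), Mul(5, Pow(4, -1)))) = Mul(-8, Add(Mul(6, Rational(-1, 3)), Mul(5, Rational(1, 4)))) = Mul(-8, Add(-2, Rational(5, 4))) = Mul(-8, Rational(-3, 4)) = 6)
Function('f')(u) = 7 (Function('f')(u) = Add(6, 1) = 7)
p = 9401 (p = Mul(Mul(79, 17), 7) = Mul(1343, 7) = 9401)
Mul(Add(-102260, -300063), Add(316733, p)) = Mul(Add(-102260, -300063), Add(316733, 9401)) = Mul(-402323, 326134) = -131211209282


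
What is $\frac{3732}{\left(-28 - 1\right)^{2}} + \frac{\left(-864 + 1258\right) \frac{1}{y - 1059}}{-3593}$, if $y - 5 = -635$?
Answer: $\frac{22648260718}{5103673257} \approx 4.4376$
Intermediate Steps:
$y = -630$ ($y = 5 - 635 = -630$)
$\frac{3732}{\left(-28 - 1\right)^{2}} + \frac{\left(-864 + 1258\right) \frac{1}{y - 1059}}{-3593} = \frac{3732}{\left(-28 - 1\right)^{2}} + \frac{\left(-864 + 1258\right) \frac{1}{-630 - 1059}}{-3593} = \frac{3732}{\left(-29\right)^{2}} + \frac{394}{-1689} \left(- \frac{1}{3593}\right) = \frac{3732}{841} + 394 \left(- \frac{1}{1689}\right) \left(- \frac{1}{3593}\right) = 3732 \cdot \frac{1}{841} - - \frac{394}{6068577} = \frac{3732}{841} + \frac{394}{6068577} = \frac{22648260718}{5103673257}$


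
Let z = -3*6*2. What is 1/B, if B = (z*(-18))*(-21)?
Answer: -1/13608 ≈ -7.3486e-5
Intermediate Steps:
z = -36 (z = -18*2 = -36)
B = -13608 (B = -36*(-18)*(-21) = 648*(-21) = -13608)
1/B = 1/(-13608) = -1/13608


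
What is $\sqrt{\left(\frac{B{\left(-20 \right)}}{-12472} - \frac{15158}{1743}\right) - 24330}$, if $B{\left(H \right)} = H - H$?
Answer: $\frac{2 i \sqrt{18485538141}}{1743} \approx 156.01 i$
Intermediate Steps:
$B{\left(H \right)} = 0$
$\sqrt{\left(\frac{B{\left(-20 \right)}}{-12472} - \frac{15158}{1743}\right) - 24330} = \sqrt{\left(\frac{0}{-12472} - \frac{15158}{1743}\right) - 24330} = \sqrt{\left(0 \left(- \frac{1}{12472}\right) - \frac{15158}{1743}\right) - 24330} = \sqrt{\left(0 - \frac{15158}{1743}\right) - 24330} = \sqrt{- \frac{15158}{1743} - 24330} = \sqrt{- \frac{42422348}{1743}} = \frac{2 i \sqrt{18485538141}}{1743}$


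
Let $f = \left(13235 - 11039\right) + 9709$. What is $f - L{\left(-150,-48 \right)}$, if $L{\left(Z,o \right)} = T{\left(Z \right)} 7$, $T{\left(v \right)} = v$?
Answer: $12955$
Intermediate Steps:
$f = 11905$ ($f = 2196 + 9709 = 11905$)
$L{\left(Z,o \right)} = 7 Z$ ($L{\left(Z,o \right)} = Z 7 = 7 Z$)
$f - L{\left(-150,-48 \right)} = 11905 - 7 \left(-150\right) = 11905 - -1050 = 11905 + 1050 = 12955$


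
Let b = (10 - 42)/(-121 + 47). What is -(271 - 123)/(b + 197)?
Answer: -5476/7305 ≈ -0.74962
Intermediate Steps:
b = 16/37 (b = -32/(-74) = -32*(-1/74) = 16/37 ≈ 0.43243)
-(271 - 123)/(b + 197) = -(271 - 123)/(16/37 + 197) = -148/7305/37 = -148*37/7305 = -1*5476/7305 = -5476/7305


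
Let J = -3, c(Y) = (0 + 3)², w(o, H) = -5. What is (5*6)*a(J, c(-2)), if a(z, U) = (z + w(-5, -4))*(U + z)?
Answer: -1440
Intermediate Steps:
c(Y) = 9 (c(Y) = 3² = 9)
a(z, U) = (-5 + z)*(U + z) (a(z, U) = (z - 5)*(U + z) = (-5 + z)*(U + z))
(5*6)*a(J, c(-2)) = (5*6)*((-3)² - 5*9 - 5*(-3) + 9*(-3)) = 30*(9 - 45 + 15 - 27) = 30*(-48) = -1440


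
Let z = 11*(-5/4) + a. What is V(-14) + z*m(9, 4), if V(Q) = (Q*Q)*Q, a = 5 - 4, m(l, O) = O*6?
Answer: -3050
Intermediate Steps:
m(l, O) = 6*O
a = 1
V(Q) = Q³ (V(Q) = Q²*Q = Q³)
z = -51/4 (z = 11*(-5/4) + 1 = -55/4 + 1 = -51/4 ≈ -12.750)
V(-14) + z*m(9, 4) = (-14)³ - 153*4/2 = -2744 - 51/4*24 = -2744 - 306 = -3050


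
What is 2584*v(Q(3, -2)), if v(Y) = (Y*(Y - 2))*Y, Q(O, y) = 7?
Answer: 633080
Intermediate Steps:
v(Y) = Y²*(-2 + Y) (v(Y) = (Y*(-2 + Y))*Y = Y²*(-2 + Y))
2584*v(Q(3, -2)) = 2584*(7²*(-2 + 7)) = 2584*(49*5) = 2584*245 = 633080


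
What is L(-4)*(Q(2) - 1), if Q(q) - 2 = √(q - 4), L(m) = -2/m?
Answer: ½ + I*√2/2 ≈ 0.5 + 0.70711*I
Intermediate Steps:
Q(q) = 2 + √(-4 + q) (Q(q) = 2 + √(q - 4) = 2 + √(-4 + q))
L(-4)*(Q(2) - 1) = (-2/(-4))*((2 + √(-4 + 2)) - 1) = (-2*(-¼))*((2 + √(-2)) - 1) = ((2 + I*√2) - 1)/2 = (1 + I*√2)/2 = ½ + I*√2/2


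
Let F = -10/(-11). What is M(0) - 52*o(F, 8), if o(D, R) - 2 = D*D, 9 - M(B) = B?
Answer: -16695/121 ≈ -137.98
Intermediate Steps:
M(B) = 9 - B
F = 10/11 (F = -10*(-1/11) = 10/11 ≈ 0.90909)
o(D, R) = 2 + D² (o(D, R) = 2 + D*D = 2 + D²)
M(0) - 52*o(F, 8) = (9 - 1*0) - 52*(2 + (10/11)²) = (9 + 0) - 52*(2 + 100/121) = 9 - 52*342/121 = 9 - 17784/121 = -16695/121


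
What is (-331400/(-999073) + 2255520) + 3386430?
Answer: 5636720243750/999073 ≈ 5.6420e+6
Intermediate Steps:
(-331400/(-999073) + 2255520) + 3386430 = (-331400*(-1/999073) + 2255520) + 3386430 = (331400/999073 + 2255520) + 3386430 = 2253429464360/999073 + 3386430 = 5636720243750/999073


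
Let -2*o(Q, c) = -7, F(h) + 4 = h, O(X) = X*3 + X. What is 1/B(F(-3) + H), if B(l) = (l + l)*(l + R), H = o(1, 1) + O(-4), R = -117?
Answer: 2/10647 ≈ 0.00018785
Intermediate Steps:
O(X) = 4*X (O(X) = 3*X + X = 4*X)
F(h) = -4 + h
o(Q, c) = 7/2 (o(Q, c) = -½*(-7) = 7/2)
H = -25/2 (H = 7/2 + 4*(-4) = 7/2 - 16 = -25/2 ≈ -12.500)
B(l) = 2*l*(-117 + l) (B(l) = (l + l)*(l - 117) = (2*l)*(-117 + l) = 2*l*(-117 + l))
1/B(F(-3) + H) = 1/(2*((-4 - 3) - 25/2)*(-117 + ((-4 - 3) - 25/2))) = 1/(2*(-7 - 25/2)*(-117 + (-7 - 25/2))) = 1/(2*(-39/2)*(-117 - 39/2)) = 1/(2*(-39/2)*(-273/2)) = 1/(10647/2) = 2/10647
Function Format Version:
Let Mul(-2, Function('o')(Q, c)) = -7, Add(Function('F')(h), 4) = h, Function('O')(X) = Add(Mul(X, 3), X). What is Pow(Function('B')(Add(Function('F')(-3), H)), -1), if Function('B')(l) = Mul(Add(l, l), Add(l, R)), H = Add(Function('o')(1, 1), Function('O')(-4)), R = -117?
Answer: Rational(2, 10647) ≈ 0.00018785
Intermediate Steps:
Function('O')(X) = Mul(4, X) (Function('O')(X) = Add(Mul(3, X), X) = Mul(4, X))
Function('F')(h) = Add(-4, h)
Function('o')(Q, c) = Rational(7, 2) (Function('o')(Q, c) = Mul(Rational(-1, 2), -7) = Rational(7, 2))
H = Rational(-25, 2) (H = Add(Rational(7, 2), Mul(4, -4)) = Add(Rational(7, 2), -16) = Rational(-25, 2) ≈ -12.500)
Function('B')(l) = Mul(2, l, Add(-117, l)) (Function('B')(l) = Mul(Add(l, l), Add(l, -117)) = Mul(Mul(2, l), Add(-117, l)) = Mul(2, l, Add(-117, l)))
Pow(Function('B')(Add(Function('F')(-3), H)), -1) = Pow(Mul(2, Add(Add(-4, -3), Rational(-25, 2)), Add(-117, Add(Add(-4, -3), Rational(-25, 2)))), -1) = Pow(Mul(2, Add(-7, Rational(-25, 2)), Add(-117, Add(-7, Rational(-25, 2)))), -1) = Pow(Mul(2, Rational(-39, 2), Add(-117, Rational(-39, 2))), -1) = Pow(Mul(2, Rational(-39, 2), Rational(-273, 2)), -1) = Pow(Rational(10647, 2), -1) = Rational(2, 10647)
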